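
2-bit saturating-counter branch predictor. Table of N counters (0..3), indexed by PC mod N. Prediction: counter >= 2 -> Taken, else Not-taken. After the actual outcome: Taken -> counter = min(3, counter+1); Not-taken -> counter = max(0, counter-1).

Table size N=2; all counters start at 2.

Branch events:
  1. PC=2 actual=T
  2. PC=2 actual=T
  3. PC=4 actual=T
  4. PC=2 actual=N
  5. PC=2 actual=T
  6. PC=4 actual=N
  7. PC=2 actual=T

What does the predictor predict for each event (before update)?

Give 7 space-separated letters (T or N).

Ev 1: PC=2 idx=0 pred=T actual=T -> ctr[0]=3
Ev 2: PC=2 idx=0 pred=T actual=T -> ctr[0]=3
Ev 3: PC=4 idx=0 pred=T actual=T -> ctr[0]=3
Ev 4: PC=2 idx=0 pred=T actual=N -> ctr[0]=2
Ev 5: PC=2 idx=0 pred=T actual=T -> ctr[0]=3
Ev 6: PC=4 idx=0 pred=T actual=N -> ctr[0]=2
Ev 7: PC=2 idx=0 pred=T actual=T -> ctr[0]=3

Answer: T T T T T T T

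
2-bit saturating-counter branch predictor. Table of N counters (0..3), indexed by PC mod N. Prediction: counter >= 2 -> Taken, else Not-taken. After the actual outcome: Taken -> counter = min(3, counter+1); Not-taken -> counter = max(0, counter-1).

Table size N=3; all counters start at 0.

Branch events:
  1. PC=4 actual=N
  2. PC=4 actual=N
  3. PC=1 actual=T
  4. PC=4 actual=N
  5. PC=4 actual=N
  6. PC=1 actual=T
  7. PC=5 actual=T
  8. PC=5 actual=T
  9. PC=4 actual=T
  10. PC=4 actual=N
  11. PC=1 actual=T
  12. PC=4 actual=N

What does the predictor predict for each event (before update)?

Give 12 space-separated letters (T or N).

Ev 1: PC=4 idx=1 pred=N actual=N -> ctr[1]=0
Ev 2: PC=4 idx=1 pred=N actual=N -> ctr[1]=0
Ev 3: PC=1 idx=1 pred=N actual=T -> ctr[1]=1
Ev 4: PC=4 idx=1 pred=N actual=N -> ctr[1]=0
Ev 5: PC=4 idx=1 pred=N actual=N -> ctr[1]=0
Ev 6: PC=1 idx=1 pred=N actual=T -> ctr[1]=1
Ev 7: PC=5 idx=2 pred=N actual=T -> ctr[2]=1
Ev 8: PC=5 idx=2 pred=N actual=T -> ctr[2]=2
Ev 9: PC=4 idx=1 pred=N actual=T -> ctr[1]=2
Ev 10: PC=4 idx=1 pred=T actual=N -> ctr[1]=1
Ev 11: PC=1 idx=1 pred=N actual=T -> ctr[1]=2
Ev 12: PC=4 idx=1 pred=T actual=N -> ctr[1]=1

Answer: N N N N N N N N N T N T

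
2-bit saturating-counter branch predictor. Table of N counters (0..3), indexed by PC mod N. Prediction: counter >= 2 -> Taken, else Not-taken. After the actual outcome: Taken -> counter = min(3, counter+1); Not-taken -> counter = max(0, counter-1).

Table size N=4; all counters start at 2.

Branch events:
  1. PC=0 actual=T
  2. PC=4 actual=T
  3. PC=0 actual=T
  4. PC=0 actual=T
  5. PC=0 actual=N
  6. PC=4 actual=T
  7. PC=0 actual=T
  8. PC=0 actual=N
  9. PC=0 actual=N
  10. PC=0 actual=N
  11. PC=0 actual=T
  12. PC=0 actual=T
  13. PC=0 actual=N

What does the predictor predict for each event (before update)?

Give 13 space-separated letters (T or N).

Ev 1: PC=0 idx=0 pred=T actual=T -> ctr[0]=3
Ev 2: PC=4 idx=0 pred=T actual=T -> ctr[0]=3
Ev 3: PC=0 idx=0 pred=T actual=T -> ctr[0]=3
Ev 4: PC=0 idx=0 pred=T actual=T -> ctr[0]=3
Ev 5: PC=0 idx=0 pred=T actual=N -> ctr[0]=2
Ev 6: PC=4 idx=0 pred=T actual=T -> ctr[0]=3
Ev 7: PC=0 idx=0 pred=T actual=T -> ctr[0]=3
Ev 8: PC=0 idx=0 pred=T actual=N -> ctr[0]=2
Ev 9: PC=0 idx=0 pred=T actual=N -> ctr[0]=1
Ev 10: PC=0 idx=0 pred=N actual=N -> ctr[0]=0
Ev 11: PC=0 idx=0 pred=N actual=T -> ctr[0]=1
Ev 12: PC=0 idx=0 pred=N actual=T -> ctr[0]=2
Ev 13: PC=0 idx=0 pred=T actual=N -> ctr[0]=1

Answer: T T T T T T T T T N N N T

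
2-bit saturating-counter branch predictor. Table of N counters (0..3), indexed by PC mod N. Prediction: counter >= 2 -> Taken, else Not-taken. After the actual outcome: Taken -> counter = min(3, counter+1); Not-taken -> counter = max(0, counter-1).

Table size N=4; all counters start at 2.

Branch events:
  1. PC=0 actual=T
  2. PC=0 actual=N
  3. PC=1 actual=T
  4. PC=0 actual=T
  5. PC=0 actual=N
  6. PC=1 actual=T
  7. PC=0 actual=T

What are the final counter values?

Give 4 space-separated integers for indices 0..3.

Answer: 3 3 2 2

Derivation:
Ev 1: PC=0 idx=0 pred=T actual=T -> ctr[0]=3
Ev 2: PC=0 idx=0 pred=T actual=N -> ctr[0]=2
Ev 3: PC=1 idx=1 pred=T actual=T -> ctr[1]=3
Ev 4: PC=0 idx=0 pred=T actual=T -> ctr[0]=3
Ev 5: PC=0 idx=0 pred=T actual=N -> ctr[0]=2
Ev 6: PC=1 idx=1 pred=T actual=T -> ctr[1]=3
Ev 7: PC=0 idx=0 pred=T actual=T -> ctr[0]=3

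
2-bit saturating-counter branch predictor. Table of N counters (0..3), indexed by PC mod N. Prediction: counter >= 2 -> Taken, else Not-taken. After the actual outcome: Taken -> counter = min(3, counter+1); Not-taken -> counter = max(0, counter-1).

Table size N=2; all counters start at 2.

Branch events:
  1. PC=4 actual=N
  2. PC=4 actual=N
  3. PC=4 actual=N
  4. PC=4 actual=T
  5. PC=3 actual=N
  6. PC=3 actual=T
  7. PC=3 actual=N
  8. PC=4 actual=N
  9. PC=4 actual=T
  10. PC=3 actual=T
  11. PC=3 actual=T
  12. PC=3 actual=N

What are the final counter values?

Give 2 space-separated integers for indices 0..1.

Ev 1: PC=4 idx=0 pred=T actual=N -> ctr[0]=1
Ev 2: PC=4 idx=0 pred=N actual=N -> ctr[0]=0
Ev 3: PC=4 idx=0 pred=N actual=N -> ctr[0]=0
Ev 4: PC=4 idx=0 pred=N actual=T -> ctr[0]=1
Ev 5: PC=3 idx=1 pred=T actual=N -> ctr[1]=1
Ev 6: PC=3 idx=1 pred=N actual=T -> ctr[1]=2
Ev 7: PC=3 idx=1 pred=T actual=N -> ctr[1]=1
Ev 8: PC=4 idx=0 pred=N actual=N -> ctr[0]=0
Ev 9: PC=4 idx=0 pred=N actual=T -> ctr[0]=1
Ev 10: PC=3 idx=1 pred=N actual=T -> ctr[1]=2
Ev 11: PC=3 idx=1 pred=T actual=T -> ctr[1]=3
Ev 12: PC=3 idx=1 pred=T actual=N -> ctr[1]=2

Answer: 1 2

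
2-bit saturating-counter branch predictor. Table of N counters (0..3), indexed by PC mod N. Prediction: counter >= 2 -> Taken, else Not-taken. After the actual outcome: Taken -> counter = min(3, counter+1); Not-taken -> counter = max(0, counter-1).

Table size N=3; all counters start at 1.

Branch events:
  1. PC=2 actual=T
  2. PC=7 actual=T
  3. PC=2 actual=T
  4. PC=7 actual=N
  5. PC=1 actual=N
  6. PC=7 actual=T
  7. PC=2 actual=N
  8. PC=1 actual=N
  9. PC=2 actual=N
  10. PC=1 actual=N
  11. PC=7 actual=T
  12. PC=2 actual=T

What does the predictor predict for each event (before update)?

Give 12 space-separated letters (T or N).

Ev 1: PC=2 idx=2 pred=N actual=T -> ctr[2]=2
Ev 2: PC=7 idx=1 pred=N actual=T -> ctr[1]=2
Ev 3: PC=2 idx=2 pred=T actual=T -> ctr[2]=3
Ev 4: PC=7 idx=1 pred=T actual=N -> ctr[1]=1
Ev 5: PC=1 idx=1 pred=N actual=N -> ctr[1]=0
Ev 6: PC=7 idx=1 pred=N actual=T -> ctr[1]=1
Ev 7: PC=2 idx=2 pred=T actual=N -> ctr[2]=2
Ev 8: PC=1 idx=1 pred=N actual=N -> ctr[1]=0
Ev 9: PC=2 idx=2 pred=T actual=N -> ctr[2]=1
Ev 10: PC=1 idx=1 pred=N actual=N -> ctr[1]=0
Ev 11: PC=7 idx=1 pred=N actual=T -> ctr[1]=1
Ev 12: PC=2 idx=2 pred=N actual=T -> ctr[2]=2

Answer: N N T T N N T N T N N N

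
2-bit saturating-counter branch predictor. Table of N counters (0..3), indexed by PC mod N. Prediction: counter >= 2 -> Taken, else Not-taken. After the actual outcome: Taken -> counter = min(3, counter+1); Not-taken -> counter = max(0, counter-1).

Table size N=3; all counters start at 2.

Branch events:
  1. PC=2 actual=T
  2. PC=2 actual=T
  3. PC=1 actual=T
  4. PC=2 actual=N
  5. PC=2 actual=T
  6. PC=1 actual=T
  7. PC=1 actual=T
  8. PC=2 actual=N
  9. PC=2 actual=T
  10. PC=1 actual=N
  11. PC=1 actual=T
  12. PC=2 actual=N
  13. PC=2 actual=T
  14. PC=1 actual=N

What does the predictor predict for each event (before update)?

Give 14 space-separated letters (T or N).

Ev 1: PC=2 idx=2 pred=T actual=T -> ctr[2]=3
Ev 2: PC=2 idx=2 pred=T actual=T -> ctr[2]=3
Ev 3: PC=1 idx=1 pred=T actual=T -> ctr[1]=3
Ev 4: PC=2 idx=2 pred=T actual=N -> ctr[2]=2
Ev 5: PC=2 idx=2 pred=T actual=T -> ctr[2]=3
Ev 6: PC=1 idx=1 pred=T actual=T -> ctr[1]=3
Ev 7: PC=1 idx=1 pred=T actual=T -> ctr[1]=3
Ev 8: PC=2 idx=2 pred=T actual=N -> ctr[2]=2
Ev 9: PC=2 idx=2 pred=T actual=T -> ctr[2]=3
Ev 10: PC=1 idx=1 pred=T actual=N -> ctr[1]=2
Ev 11: PC=1 idx=1 pred=T actual=T -> ctr[1]=3
Ev 12: PC=2 idx=2 pred=T actual=N -> ctr[2]=2
Ev 13: PC=2 idx=2 pred=T actual=T -> ctr[2]=3
Ev 14: PC=1 idx=1 pred=T actual=N -> ctr[1]=2

Answer: T T T T T T T T T T T T T T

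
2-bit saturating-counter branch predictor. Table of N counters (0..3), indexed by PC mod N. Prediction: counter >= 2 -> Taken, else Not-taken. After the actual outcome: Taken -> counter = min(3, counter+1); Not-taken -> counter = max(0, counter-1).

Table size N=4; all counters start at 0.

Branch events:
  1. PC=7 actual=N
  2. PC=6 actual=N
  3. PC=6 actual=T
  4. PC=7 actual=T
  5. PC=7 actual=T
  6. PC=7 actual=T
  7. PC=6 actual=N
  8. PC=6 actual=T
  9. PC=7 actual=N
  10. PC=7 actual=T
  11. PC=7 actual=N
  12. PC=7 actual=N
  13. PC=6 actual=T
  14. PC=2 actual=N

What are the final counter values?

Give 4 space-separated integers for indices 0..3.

Ev 1: PC=7 idx=3 pred=N actual=N -> ctr[3]=0
Ev 2: PC=6 idx=2 pred=N actual=N -> ctr[2]=0
Ev 3: PC=6 idx=2 pred=N actual=T -> ctr[2]=1
Ev 4: PC=7 idx=3 pred=N actual=T -> ctr[3]=1
Ev 5: PC=7 idx=3 pred=N actual=T -> ctr[3]=2
Ev 6: PC=7 idx=3 pred=T actual=T -> ctr[3]=3
Ev 7: PC=6 idx=2 pred=N actual=N -> ctr[2]=0
Ev 8: PC=6 idx=2 pred=N actual=T -> ctr[2]=1
Ev 9: PC=7 idx=3 pred=T actual=N -> ctr[3]=2
Ev 10: PC=7 idx=3 pred=T actual=T -> ctr[3]=3
Ev 11: PC=7 idx=3 pred=T actual=N -> ctr[3]=2
Ev 12: PC=7 idx=3 pred=T actual=N -> ctr[3]=1
Ev 13: PC=6 idx=2 pred=N actual=T -> ctr[2]=2
Ev 14: PC=2 idx=2 pred=T actual=N -> ctr[2]=1

Answer: 0 0 1 1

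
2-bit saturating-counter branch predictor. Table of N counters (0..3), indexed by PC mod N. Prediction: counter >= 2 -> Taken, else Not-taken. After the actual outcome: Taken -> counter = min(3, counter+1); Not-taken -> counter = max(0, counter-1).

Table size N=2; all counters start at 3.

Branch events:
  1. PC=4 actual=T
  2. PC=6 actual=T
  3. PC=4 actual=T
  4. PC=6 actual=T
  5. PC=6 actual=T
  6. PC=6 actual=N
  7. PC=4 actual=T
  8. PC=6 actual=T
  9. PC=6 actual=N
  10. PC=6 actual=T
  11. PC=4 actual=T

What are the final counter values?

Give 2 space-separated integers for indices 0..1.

Answer: 3 3

Derivation:
Ev 1: PC=4 idx=0 pred=T actual=T -> ctr[0]=3
Ev 2: PC=6 idx=0 pred=T actual=T -> ctr[0]=3
Ev 3: PC=4 idx=0 pred=T actual=T -> ctr[0]=3
Ev 4: PC=6 idx=0 pred=T actual=T -> ctr[0]=3
Ev 5: PC=6 idx=0 pred=T actual=T -> ctr[0]=3
Ev 6: PC=6 idx=0 pred=T actual=N -> ctr[0]=2
Ev 7: PC=4 idx=0 pred=T actual=T -> ctr[0]=3
Ev 8: PC=6 idx=0 pred=T actual=T -> ctr[0]=3
Ev 9: PC=6 idx=0 pred=T actual=N -> ctr[0]=2
Ev 10: PC=6 idx=0 pred=T actual=T -> ctr[0]=3
Ev 11: PC=4 idx=0 pred=T actual=T -> ctr[0]=3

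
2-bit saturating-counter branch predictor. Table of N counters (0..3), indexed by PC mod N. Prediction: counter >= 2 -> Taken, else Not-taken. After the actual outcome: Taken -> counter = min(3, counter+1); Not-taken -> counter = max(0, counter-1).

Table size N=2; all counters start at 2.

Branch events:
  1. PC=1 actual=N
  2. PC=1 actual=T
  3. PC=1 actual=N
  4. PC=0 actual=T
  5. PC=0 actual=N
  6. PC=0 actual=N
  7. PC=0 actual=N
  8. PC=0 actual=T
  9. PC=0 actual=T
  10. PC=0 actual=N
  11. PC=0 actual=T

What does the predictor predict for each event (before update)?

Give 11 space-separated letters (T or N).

Ev 1: PC=1 idx=1 pred=T actual=N -> ctr[1]=1
Ev 2: PC=1 idx=1 pred=N actual=T -> ctr[1]=2
Ev 3: PC=1 idx=1 pred=T actual=N -> ctr[1]=1
Ev 4: PC=0 idx=0 pred=T actual=T -> ctr[0]=3
Ev 5: PC=0 idx=0 pred=T actual=N -> ctr[0]=2
Ev 6: PC=0 idx=0 pred=T actual=N -> ctr[0]=1
Ev 7: PC=0 idx=0 pred=N actual=N -> ctr[0]=0
Ev 8: PC=0 idx=0 pred=N actual=T -> ctr[0]=1
Ev 9: PC=0 idx=0 pred=N actual=T -> ctr[0]=2
Ev 10: PC=0 idx=0 pred=T actual=N -> ctr[0]=1
Ev 11: PC=0 idx=0 pred=N actual=T -> ctr[0]=2

Answer: T N T T T T N N N T N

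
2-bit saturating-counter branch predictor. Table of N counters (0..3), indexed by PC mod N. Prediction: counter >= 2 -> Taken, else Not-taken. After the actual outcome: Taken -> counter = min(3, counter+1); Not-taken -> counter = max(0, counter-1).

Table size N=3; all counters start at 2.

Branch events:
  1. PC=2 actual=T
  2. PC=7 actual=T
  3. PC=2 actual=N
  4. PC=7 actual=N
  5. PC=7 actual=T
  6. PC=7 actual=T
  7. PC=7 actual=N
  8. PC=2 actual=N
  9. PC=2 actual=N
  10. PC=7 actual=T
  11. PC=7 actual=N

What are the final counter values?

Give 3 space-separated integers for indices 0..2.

Ev 1: PC=2 idx=2 pred=T actual=T -> ctr[2]=3
Ev 2: PC=7 idx=1 pred=T actual=T -> ctr[1]=3
Ev 3: PC=2 idx=2 pred=T actual=N -> ctr[2]=2
Ev 4: PC=7 idx=1 pred=T actual=N -> ctr[1]=2
Ev 5: PC=7 idx=1 pred=T actual=T -> ctr[1]=3
Ev 6: PC=7 idx=1 pred=T actual=T -> ctr[1]=3
Ev 7: PC=7 idx=1 pred=T actual=N -> ctr[1]=2
Ev 8: PC=2 idx=2 pred=T actual=N -> ctr[2]=1
Ev 9: PC=2 idx=2 pred=N actual=N -> ctr[2]=0
Ev 10: PC=7 idx=1 pred=T actual=T -> ctr[1]=3
Ev 11: PC=7 idx=1 pred=T actual=N -> ctr[1]=2

Answer: 2 2 0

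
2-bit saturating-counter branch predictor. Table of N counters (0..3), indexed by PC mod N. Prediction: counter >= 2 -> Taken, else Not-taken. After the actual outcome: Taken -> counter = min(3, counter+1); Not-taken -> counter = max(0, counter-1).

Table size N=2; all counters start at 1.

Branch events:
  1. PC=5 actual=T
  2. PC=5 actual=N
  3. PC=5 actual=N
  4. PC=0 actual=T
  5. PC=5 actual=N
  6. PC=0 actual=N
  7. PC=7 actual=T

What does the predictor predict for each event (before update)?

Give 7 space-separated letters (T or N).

Ev 1: PC=5 idx=1 pred=N actual=T -> ctr[1]=2
Ev 2: PC=5 idx=1 pred=T actual=N -> ctr[1]=1
Ev 3: PC=5 idx=1 pred=N actual=N -> ctr[1]=0
Ev 4: PC=0 idx=0 pred=N actual=T -> ctr[0]=2
Ev 5: PC=5 idx=1 pred=N actual=N -> ctr[1]=0
Ev 6: PC=0 idx=0 pred=T actual=N -> ctr[0]=1
Ev 7: PC=7 idx=1 pred=N actual=T -> ctr[1]=1

Answer: N T N N N T N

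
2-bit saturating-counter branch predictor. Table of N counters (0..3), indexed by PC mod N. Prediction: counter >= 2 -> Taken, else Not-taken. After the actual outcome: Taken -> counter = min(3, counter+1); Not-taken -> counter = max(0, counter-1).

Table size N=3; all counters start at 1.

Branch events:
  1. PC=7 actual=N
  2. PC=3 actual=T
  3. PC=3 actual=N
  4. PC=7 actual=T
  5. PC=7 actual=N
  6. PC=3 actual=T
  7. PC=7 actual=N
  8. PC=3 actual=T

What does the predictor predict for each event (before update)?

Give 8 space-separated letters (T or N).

Answer: N N T N N N N T

Derivation:
Ev 1: PC=7 idx=1 pred=N actual=N -> ctr[1]=0
Ev 2: PC=3 idx=0 pred=N actual=T -> ctr[0]=2
Ev 3: PC=3 idx=0 pred=T actual=N -> ctr[0]=1
Ev 4: PC=7 idx=1 pred=N actual=T -> ctr[1]=1
Ev 5: PC=7 idx=1 pred=N actual=N -> ctr[1]=0
Ev 6: PC=3 idx=0 pred=N actual=T -> ctr[0]=2
Ev 7: PC=7 idx=1 pred=N actual=N -> ctr[1]=0
Ev 8: PC=3 idx=0 pred=T actual=T -> ctr[0]=3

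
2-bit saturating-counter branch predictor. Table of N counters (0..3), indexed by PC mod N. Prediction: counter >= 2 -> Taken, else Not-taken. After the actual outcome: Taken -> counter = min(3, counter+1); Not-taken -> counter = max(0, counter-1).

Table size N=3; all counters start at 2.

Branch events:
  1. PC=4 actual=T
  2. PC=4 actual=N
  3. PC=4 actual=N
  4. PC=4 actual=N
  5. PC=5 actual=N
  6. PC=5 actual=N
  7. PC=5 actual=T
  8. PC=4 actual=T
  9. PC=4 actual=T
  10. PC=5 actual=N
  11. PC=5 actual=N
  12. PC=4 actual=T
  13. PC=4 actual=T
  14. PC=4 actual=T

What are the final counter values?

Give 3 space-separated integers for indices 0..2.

Answer: 2 3 0

Derivation:
Ev 1: PC=4 idx=1 pred=T actual=T -> ctr[1]=3
Ev 2: PC=4 idx=1 pred=T actual=N -> ctr[1]=2
Ev 3: PC=4 idx=1 pred=T actual=N -> ctr[1]=1
Ev 4: PC=4 idx=1 pred=N actual=N -> ctr[1]=0
Ev 5: PC=5 idx=2 pred=T actual=N -> ctr[2]=1
Ev 6: PC=5 idx=2 pred=N actual=N -> ctr[2]=0
Ev 7: PC=5 idx=2 pred=N actual=T -> ctr[2]=1
Ev 8: PC=4 idx=1 pred=N actual=T -> ctr[1]=1
Ev 9: PC=4 idx=1 pred=N actual=T -> ctr[1]=2
Ev 10: PC=5 idx=2 pred=N actual=N -> ctr[2]=0
Ev 11: PC=5 idx=2 pred=N actual=N -> ctr[2]=0
Ev 12: PC=4 idx=1 pred=T actual=T -> ctr[1]=3
Ev 13: PC=4 idx=1 pred=T actual=T -> ctr[1]=3
Ev 14: PC=4 idx=1 pred=T actual=T -> ctr[1]=3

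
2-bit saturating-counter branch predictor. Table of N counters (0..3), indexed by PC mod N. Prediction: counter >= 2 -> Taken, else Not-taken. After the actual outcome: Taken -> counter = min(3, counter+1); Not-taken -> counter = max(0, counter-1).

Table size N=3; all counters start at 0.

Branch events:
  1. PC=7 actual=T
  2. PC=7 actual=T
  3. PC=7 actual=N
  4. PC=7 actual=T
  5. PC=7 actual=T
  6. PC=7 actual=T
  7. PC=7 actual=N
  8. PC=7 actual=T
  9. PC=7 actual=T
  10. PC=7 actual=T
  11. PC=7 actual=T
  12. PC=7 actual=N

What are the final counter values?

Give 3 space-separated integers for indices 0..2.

Ev 1: PC=7 idx=1 pred=N actual=T -> ctr[1]=1
Ev 2: PC=7 idx=1 pred=N actual=T -> ctr[1]=2
Ev 3: PC=7 idx=1 pred=T actual=N -> ctr[1]=1
Ev 4: PC=7 idx=1 pred=N actual=T -> ctr[1]=2
Ev 5: PC=7 idx=1 pred=T actual=T -> ctr[1]=3
Ev 6: PC=7 idx=1 pred=T actual=T -> ctr[1]=3
Ev 7: PC=7 idx=1 pred=T actual=N -> ctr[1]=2
Ev 8: PC=7 idx=1 pred=T actual=T -> ctr[1]=3
Ev 9: PC=7 idx=1 pred=T actual=T -> ctr[1]=3
Ev 10: PC=7 idx=1 pred=T actual=T -> ctr[1]=3
Ev 11: PC=7 idx=1 pred=T actual=T -> ctr[1]=3
Ev 12: PC=7 idx=1 pred=T actual=N -> ctr[1]=2

Answer: 0 2 0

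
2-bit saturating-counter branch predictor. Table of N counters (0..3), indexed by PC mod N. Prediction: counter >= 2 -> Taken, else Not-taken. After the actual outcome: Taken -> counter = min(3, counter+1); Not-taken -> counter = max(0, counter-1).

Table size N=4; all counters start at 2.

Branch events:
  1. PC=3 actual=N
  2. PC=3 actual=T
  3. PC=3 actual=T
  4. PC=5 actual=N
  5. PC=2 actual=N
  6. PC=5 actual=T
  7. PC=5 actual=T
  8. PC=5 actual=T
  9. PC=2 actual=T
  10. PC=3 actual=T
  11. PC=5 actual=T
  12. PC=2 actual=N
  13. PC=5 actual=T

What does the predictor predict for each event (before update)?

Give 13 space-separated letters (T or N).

Ev 1: PC=3 idx=3 pred=T actual=N -> ctr[3]=1
Ev 2: PC=3 idx=3 pred=N actual=T -> ctr[3]=2
Ev 3: PC=3 idx=3 pred=T actual=T -> ctr[3]=3
Ev 4: PC=5 idx=1 pred=T actual=N -> ctr[1]=1
Ev 5: PC=2 idx=2 pred=T actual=N -> ctr[2]=1
Ev 6: PC=5 idx=1 pred=N actual=T -> ctr[1]=2
Ev 7: PC=5 idx=1 pred=T actual=T -> ctr[1]=3
Ev 8: PC=5 idx=1 pred=T actual=T -> ctr[1]=3
Ev 9: PC=2 idx=2 pred=N actual=T -> ctr[2]=2
Ev 10: PC=3 idx=3 pred=T actual=T -> ctr[3]=3
Ev 11: PC=5 idx=1 pred=T actual=T -> ctr[1]=3
Ev 12: PC=2 idx=2 pred=T actual=N -> ctr[2]=1
Ev 13: PC=5 idx=1 pred=T actual=T -> ctr[1]=3

Answer: T N T T T N T T N T T T T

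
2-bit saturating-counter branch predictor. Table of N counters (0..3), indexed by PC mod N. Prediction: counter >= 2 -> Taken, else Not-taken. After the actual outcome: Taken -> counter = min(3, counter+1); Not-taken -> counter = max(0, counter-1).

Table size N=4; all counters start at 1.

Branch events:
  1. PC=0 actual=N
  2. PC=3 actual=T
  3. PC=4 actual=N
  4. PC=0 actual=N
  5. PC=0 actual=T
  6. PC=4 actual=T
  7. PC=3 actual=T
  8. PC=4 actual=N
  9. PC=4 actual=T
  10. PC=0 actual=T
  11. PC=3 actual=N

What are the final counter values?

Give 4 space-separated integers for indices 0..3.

Answer: 3 1 1 2

Derivation:
Ev 1: PC=0 idx=0 pred=N actual=N -> ctr[0]=0
Ev 2: PC=3 idx=3 pred=N actual=T -> ctr[3]=2
Ev 3: PC=4 idx=0 pred=N actual=N -> ctr[0]=0
Ev 4: PC=0 idx=0 pred=N actual=N -> ctr[0]=0
Ev 5: PC=0 idx=0 pred=N actual=T -> ctr[0]=1
Ev 6: PC=4 idx=0 pred=N actual=T -> ctr[0]=2
Ev 7: PC=3 idx=3 pred=T actual=T -> ctr[3]=3
Ev 8: PC=4 idx=0 pred=T actual=N -> ctr[0]=1
Ev 9: PC=4 idx=0 pred=N actual=T -> ctr[0]=2
Ev 10: PC=0 idx=0 pred=T actual=T -> ctr[0]=3
Ev 11: PC=3 idx=3 pred=T actual=N -> ctr[3]=2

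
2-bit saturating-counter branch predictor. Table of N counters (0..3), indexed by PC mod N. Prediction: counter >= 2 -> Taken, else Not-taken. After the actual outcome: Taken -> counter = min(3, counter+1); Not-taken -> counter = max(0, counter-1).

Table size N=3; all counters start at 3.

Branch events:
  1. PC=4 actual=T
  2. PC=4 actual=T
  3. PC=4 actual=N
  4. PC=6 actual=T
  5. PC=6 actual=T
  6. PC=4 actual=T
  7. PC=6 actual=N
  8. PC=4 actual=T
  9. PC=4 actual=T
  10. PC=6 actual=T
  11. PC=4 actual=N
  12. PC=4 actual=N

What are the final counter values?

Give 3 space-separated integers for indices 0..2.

Answer: 3 1 3

Derivation:
Ev 1: PC=4 idx=1 pred=T actual=T -> ctr[1]=3
Ev 2: PC=4 idx=1 pred=T actual=T -> ctr[1]=3
Ev 3: PC=4 idx=1 pred=T actual=N -> ctr[1]=2
Ev 4: PC=6 idx=0 pred=T actual=T -> ctr[0]=3
Ev 5: PC=6 idx=0 pred=T actual=T -> ctr[0]=3
Ev 6: PC=4 idx=1 pred=T actual=T -> ctr[1]=3
Ev 7: PC=6 idx=0 pred=T actual=N -> ctr[0]=2
Ev 8: PC=4 idx=1 pred=T actual=T -> ctr[1]=3
Ev 9: PC=4 idx=1 pred=T actual=T -> ctr[1]=3
Ev 10: PC=6 idx=0 pred=T actual=T -> ctr[0]=3
Ev 11: PC=4 idx=1 pred=T actual=N -> ctr[1]=2
Ev 12: PC=4 idx=1 pred=T actual=N -> ctr[1]=1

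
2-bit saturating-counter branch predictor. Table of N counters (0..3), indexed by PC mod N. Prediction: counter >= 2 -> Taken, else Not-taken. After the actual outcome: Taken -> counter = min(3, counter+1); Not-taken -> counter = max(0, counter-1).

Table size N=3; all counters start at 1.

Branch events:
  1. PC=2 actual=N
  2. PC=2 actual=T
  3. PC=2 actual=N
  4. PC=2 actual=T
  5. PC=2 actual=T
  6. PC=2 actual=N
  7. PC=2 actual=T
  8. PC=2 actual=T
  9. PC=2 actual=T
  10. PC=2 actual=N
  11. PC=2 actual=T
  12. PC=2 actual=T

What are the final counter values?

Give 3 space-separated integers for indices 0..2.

Ev 1: PC=2 idx=2 pred=N actual=N -> ctr[2]=0
Ev 2: PC=2 idx=2 pred=N actual=T -> ctr[2]=1
Ev 3: PC=2 idx=2 pred=N actual=N -> ctr[2]=0
Ev 4: PC=2 idx=2 pred=N actual=T -> ctr[2]=1
Ev 5: PC=2 idx=2 pred=N actual=T -> ctr[2]=2
Ev 6: PC=2 idx=2 pred=T actual=N -> ctr[2]=1
Ev 7: PC=2 idx=2 pred=N actual=T -> ctr[2]=2
Ev 8: PC=2 idx=2 pred=T actual=T -> ctr[2]=3
Ev 9: PC=2 idx=2 pred=T actual=T -> ctr[2]=3
Ev 10: PC=2 idx=2 pred=T actual=N -> ctr[2]=2
Ev 11: PC=2 idx=2 pred=T actual=T -> ctr[2]=3
Ev 12: PC=2 idx=2 pred=T actual=T -> ctr[2]=3

Answer: 1 1 3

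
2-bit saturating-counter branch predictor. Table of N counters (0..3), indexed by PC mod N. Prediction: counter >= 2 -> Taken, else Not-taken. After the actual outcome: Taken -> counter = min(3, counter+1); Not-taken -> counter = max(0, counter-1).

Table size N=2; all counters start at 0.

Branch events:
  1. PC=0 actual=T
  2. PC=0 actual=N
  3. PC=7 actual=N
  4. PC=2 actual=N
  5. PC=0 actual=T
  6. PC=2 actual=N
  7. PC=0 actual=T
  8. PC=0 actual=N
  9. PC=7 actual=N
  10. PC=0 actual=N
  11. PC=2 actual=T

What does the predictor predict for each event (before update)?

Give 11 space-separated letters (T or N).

Answer: N N N N N N N N N N N

Derivation:
Ev 1: PC=0 idx=0 pred=N actual=T -> ctr[0]=1
Ev 2: PC=0 idx=0 pred=N actual=N -> ctr[0]=0
Ev 3: PC=7 idx=1 pred=N actual=N -> ctr[1]=0
Ev 4: PC=2 idx=0 pred=N actual=N -> ctr[0]=0
Ev 5: PC=0 idx=0 pred=N actual=T -> ctr[0]=1
Ev 6: PC=2 idx=0 pred=N actual=N -> ctr[0]=0
Ev 7: PC=0 idx=0 pred=N actual=T -> ctr[0]=1
Ev 8: PC=0 idx=0 pred=N actual=N -> ctr[0]=0
Ev 9: PC=7 idx=1 pred=N actual=N -> ctr[1]=0
Ev 10: PC=0 idx=0 pred=N actual=N -> ctr[0]=0
Ev 11: PC=2 idx=0 pred=N actual=T -> ctr[0]=1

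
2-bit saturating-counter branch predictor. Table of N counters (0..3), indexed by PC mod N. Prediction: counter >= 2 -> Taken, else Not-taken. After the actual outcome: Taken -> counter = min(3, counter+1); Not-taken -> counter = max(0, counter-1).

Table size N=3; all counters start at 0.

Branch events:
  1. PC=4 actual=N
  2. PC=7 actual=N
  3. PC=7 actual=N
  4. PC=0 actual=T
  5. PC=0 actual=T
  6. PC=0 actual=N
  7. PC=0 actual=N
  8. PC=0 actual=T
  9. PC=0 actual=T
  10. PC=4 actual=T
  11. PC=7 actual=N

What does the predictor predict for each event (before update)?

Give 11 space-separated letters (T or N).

Ev 1: PC=4 idx=1 pred=N actual=N -> ctr[1]=0
Ev 2: PC=7 idx=1 pred=N actual=N -> ctr[1]=0
Ev 3: PC=7 idx=1 pred=N actual=N -> ctr[1]=0
Ev 4: PC=0 idx=0 pred=N actual=T -> ctr[0]=1
Ev 5: PC=0 idx=0 pred=N actual=T -> ctr[0]=2
Ev 6: PC=0 idx=0 pred=T actual=N -> ctr[0]=1
Ev 7: PC=0 idx=0 pred=N actual=N -> ctr[0]=0
Ev 8: PC=0 idx=0 pred=N actual=T -> ctr[0]=1
Ev 9: PC=0 idx=0 pred=N actual=T -> ctr[0]=2
Ev 10: PC=4 idx=1 pred=N actual=T -> ctr[1]=1
Ev 11: PC=7 idx=1 pred=N actual=N -> ctr[1]=0

Answer: N N N N N T N N N N N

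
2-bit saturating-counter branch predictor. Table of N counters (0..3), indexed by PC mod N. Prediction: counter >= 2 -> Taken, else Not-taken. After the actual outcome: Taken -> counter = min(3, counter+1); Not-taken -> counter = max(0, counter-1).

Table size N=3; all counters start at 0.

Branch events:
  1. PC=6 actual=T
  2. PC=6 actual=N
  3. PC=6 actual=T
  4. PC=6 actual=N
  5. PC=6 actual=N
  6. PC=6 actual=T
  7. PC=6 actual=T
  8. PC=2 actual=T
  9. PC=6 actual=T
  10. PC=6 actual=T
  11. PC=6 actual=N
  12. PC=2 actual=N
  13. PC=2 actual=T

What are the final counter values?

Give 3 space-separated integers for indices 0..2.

Ev 1: PC=6 idx=0 pred=N actual=T -> ctr[0]=1
Ev 2: PC=6 idx=0 pred=N actual=N -> ctr[0]=0
Ev 3: PC=6 idx=0 pred=N actual=T -> ctr[0]=1
Ev 4: PC=6 idx=0 pred=N actual=N -> ctr[0]=0
Ev 5: PC=6 idx=0 pred=N actual=N -> ctr[0]=0
Ev 6: PC=6 idx=0 pred=N actual=T -> ctr[0]=1
Ev 7: PC=6 idx=0 pred=N actual=T -> ctr[0]=2
Ev 8: PC=2 idx=2 pred=N actual=T -> ctr[2]=1
Ev 9: PC=6 idx=0 pred=T actual=T -> ctr[0]=3
Ev 10: PC=6 idx=0 pred=T actual=T -> ctr[0]=3
Ev 11: PC=6 idx=0 pred=T actual=N -> ctr[0]=2
Ev 12: PC=2 idx=2 pred=N actual=N -> ctr[2]=0
Ev 13: PC=2 idx=2 pred=N actual=T -> ctr[2]=1

Answer: 2 0 1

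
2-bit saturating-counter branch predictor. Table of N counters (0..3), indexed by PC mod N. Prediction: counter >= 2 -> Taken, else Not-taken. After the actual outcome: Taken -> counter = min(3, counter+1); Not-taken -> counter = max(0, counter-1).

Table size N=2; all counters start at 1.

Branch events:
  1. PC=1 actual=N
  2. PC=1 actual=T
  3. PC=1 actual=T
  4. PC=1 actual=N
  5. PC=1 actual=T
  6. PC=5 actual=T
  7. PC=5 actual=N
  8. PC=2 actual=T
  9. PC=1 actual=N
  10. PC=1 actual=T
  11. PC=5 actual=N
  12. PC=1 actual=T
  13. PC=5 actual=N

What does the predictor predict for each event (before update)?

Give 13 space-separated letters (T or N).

Answer: N N N T N T T N T N T N T

Derivation:
Ev 1: PC=1 idx=1 pred=N actual=N -> ctr[1]=0
Ev 2: PC=1 idx=1 pred=N actual=T -> ctr[1]=1
Ev 3: PC=1 idx=1 pred=N actual=T -> ctr[1]=2
Ev 4: PC=1 idx=1 pred=T actual=N -> ctr[1]=1
Ev 5: PC=1 idx=1 pred=N actual=T -> ctr[1]=2
Ev 6: PC=5 idx=1 pred=T actual=T -> ctr[1]=3
Ev 7: PC=5 idx=1 pred=T actual=N -> ctr[1]=2
Ev 8: PC=2 idx=0 pred=N actual=T -> ctr[0]=2
Ev 9: PC=1 idx=1 pred=T actual=N -> ctr[1]=1
Ev 10: PC=1 idx=1 pred=N actual=T -> ctr[1]=2
Ev 11: PC=5 idx=1 pred=T actual=N -> ctr[1]=1
Ev 12: PC=1 idx=1 pred=N actual=T -> ctr[1]=2
Ev 13: PC=5 idx=1 pred=T actual=N -> ctr[1]=1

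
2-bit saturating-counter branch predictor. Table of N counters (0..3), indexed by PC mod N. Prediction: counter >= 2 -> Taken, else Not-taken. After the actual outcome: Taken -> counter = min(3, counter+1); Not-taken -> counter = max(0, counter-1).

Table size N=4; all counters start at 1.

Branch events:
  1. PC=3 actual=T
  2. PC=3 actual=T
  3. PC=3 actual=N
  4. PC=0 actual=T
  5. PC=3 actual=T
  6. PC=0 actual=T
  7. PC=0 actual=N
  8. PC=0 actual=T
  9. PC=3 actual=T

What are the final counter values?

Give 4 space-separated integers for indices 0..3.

Answer: 3 1 1 3

Derivation:
Ev 1: PC=3 idx=3 pred=N actual=T -> ctr[3]=2
Ev 2: PC=3 idx=3 pred=T actual=T -> ctr[3]=3
Ev 3: PC=3 idx=3 pred=T actual=N -> ctr[3]=2
Ev 4: PC=0 idx=0 pred=N actual=T -> ctr[0]=2
Ev 5: PC=3 idx=3 pred=T actual=T -> ctr[3]=3
Ev 6: PC=0 idx=0 pred=T actual=T -> ctr[0]=3
Ev 7: PC=0 idx=0 pred=T actual=N -> ctr[0]=2
Ev 8: PC=0 idx=0 pred=T actual=T -> ctr[0]=3
Ev 9: PC=3 idx=3 pred=T actual=T -> ctr[3]=3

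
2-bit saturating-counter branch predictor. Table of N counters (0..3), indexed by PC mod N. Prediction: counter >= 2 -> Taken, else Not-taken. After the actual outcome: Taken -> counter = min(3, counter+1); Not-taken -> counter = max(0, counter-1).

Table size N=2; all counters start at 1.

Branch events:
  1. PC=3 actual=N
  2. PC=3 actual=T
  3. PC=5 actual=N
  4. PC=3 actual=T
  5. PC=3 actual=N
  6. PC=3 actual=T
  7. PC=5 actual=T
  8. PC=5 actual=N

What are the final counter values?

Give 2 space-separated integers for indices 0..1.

Ev 1: PC=3 idx=1 pred=N actual=N -> ctr[1]=0
Ev 2: PC=3 idx=1 pred=N actual=T -> ctr[1]=1
Ev 3: PC=5 idx=1 pred=N actual=N -> ctr[1]=0
Ev 4: PC=3 idx=1 pred=N actual=T -> ctr[1]=1
Ev 5: PC=3 idx=1 pred=N actual=N -> ctr[1]=0
Ev 6: PC=3 idx=1 pred=N actual=T -> ctr[1]=1
Ev 7: PC=5 idx=1 pred=N actual=T -> ctr[1]=2
Ev 8: PC=5 idx=1 pred=T actual=N -> ctr[1]=1

Answer: 1 1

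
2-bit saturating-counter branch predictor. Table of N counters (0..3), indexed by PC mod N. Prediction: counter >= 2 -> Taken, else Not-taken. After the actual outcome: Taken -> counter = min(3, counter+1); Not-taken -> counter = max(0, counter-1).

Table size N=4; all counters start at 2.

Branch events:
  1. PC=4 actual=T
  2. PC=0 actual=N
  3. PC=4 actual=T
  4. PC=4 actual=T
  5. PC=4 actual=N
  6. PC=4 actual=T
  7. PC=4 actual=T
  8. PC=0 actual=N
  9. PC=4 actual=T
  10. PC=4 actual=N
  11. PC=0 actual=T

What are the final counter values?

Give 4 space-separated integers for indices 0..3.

Answer: 3 2 2 2

Derivation:
Ev 1: PC=4 idx=0 pred=T actual=T -> ctr[0]=3
Ev 2: PC=0 idx=0 pred=T actual=N -> ctr[0]=2
Ev 3: PC=4 idx=0 pred=T actual=T -> ctr[0]=3
Ev 4: PC=4 idx=0 pred=T actual=T -> ctr[0]=3
Ev 5: PC=4 idx=0 pred=T actual=N -> ctr[0]=2
Ev 6: PC=4 idx=0 pred=T actual=T -> ctr[0]=3
Ev 7: PC=4 idx=0 pred=T actual=T -> ctr[0]=3
Ev 8: PC=0 idx=0 pred=T actual=N -> ctr[0]=2
Ev 9: PC=4 idx=0 pred=T actual=T -> ctr[0]=3
Ev 10: PC=4 idx=0 pred=T actual=N -> ctr[0]=2
Ev 11: PC=0 idx=0 pred=T actual=T -> ctr[0]=3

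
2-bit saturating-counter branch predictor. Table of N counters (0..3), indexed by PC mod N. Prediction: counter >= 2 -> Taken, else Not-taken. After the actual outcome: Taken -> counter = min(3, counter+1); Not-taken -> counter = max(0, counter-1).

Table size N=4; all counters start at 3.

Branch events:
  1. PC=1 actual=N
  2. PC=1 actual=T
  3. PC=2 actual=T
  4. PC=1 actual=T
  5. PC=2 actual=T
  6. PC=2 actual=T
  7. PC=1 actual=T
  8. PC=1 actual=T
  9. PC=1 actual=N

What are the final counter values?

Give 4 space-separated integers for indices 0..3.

Answer: 3 2 3 3

Derivation:
Ev 1: PC=1 idx=1 pred=T actual=N -> ctr[1]=2
Ev 2: PC=1 idx=1 pred=T actual=T -> ctr[1]=3
Ev 3: PC=2 idx=2 pred=T actual=T -> ctr[2]=3
Ev 4: PC=1 idx=1 pred=T actual=T -> ctr[1]=3
Ev 5: PC=2 idx=2 pred=T actual=T -> ctr[2]=3
Ev 6: PC=2 idx=2 pred=T actual=T -> ctr[2]=3
Ev 7: PC=1 idx=1 pred=T actual=T -> ctr[1]=3
Ev 8: PC=1 idx=1 pred=T actual=T -> ctr[1]=3
Ev 9: PC=1 idx=1 pred=T actual=N -> ctr[1]=2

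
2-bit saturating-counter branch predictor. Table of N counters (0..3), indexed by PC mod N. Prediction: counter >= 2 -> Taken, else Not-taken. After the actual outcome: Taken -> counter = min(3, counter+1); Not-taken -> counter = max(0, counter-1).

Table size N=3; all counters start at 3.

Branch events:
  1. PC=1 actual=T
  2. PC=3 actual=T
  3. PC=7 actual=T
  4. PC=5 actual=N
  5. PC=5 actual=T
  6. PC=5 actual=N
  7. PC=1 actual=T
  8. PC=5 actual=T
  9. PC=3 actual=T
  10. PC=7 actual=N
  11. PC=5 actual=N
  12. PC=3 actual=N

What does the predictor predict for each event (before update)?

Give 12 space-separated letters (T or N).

Answer: T T T T T T T T T T T T

Derivation:
Ev 1: PC=1 idx=1 pred=T actual=T -> ctr[1]=3
Ev 2: PC=3 idx=0 pred=T actual=T -> ctr[0]=3
Ev 3: PC=7 idx=1 pred=T actual=T -> ctr[1]=3
Ev 4: PC=5 idx=2 pred=T actual=N -> ctr[2]=2
Ev 5: PC=5 idx=2 pred=T actual=T -> ctr[2]=3
Ev 6: PC=5 idx=2 pred=T actual=N -> ctr[2]=2
Ev 7: PC=1 idx=1 pred=T actual=T -> ctr[1]=3
Ev 8: PC=5 idx=2 pred=T actual=T -> ctr[2]=3
Ev 9: PC=3 idx=0 pred=T actual=T -> ctr[0]=3
Ev 10: PC=7 idx=1 pred=T actual=N -> ctr[1]=2
Ev 11: PC=5 idx=2 pred=T actual=N -> ctr[2]=2
Ev 12: PC=3 idx=0 pred=T actual=N -> ctr[0]=2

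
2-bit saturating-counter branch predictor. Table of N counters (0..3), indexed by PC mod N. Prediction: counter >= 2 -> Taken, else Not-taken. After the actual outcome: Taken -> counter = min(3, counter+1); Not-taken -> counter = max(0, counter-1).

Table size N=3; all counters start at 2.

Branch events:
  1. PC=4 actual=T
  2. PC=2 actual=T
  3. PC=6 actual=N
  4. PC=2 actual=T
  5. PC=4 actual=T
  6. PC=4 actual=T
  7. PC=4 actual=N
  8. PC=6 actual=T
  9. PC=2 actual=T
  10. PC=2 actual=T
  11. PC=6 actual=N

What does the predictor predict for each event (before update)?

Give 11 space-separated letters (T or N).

Answer: T T T T T T T N T T T

Derivation:
Ev 1: PC=4 idx=1 pred=T actual=T -> ctr[1]=3
Ev 2: PC=2 idx=2 pred=T actual=T -> ctr[2]=3
Ev 3: PC=6 idx=0 pred=T actual=N -> ctr[0]=1
Ev 4: PC=2 idx=2 pred=T actual=T -> ctr[2]=3
Ev 5: PC=4 idx=1 pred=T actual=T -> ctr[1]=3
Ev 6: PC=4 idx=1 pred=T actual=T -> ctr[1]=3
Ev 7: PC=4 idx=1 pred=T actual=N -> ctr[1]=2
Ev 8: PC=6 idx=0 pred=N actual=T -> ctr[0]=2
Ev 9: PC=2 idx=2 pred=T actual=T -> ctr[2]=3
Ev 10: PC=2 idx=2 pred=T actual=T -> ctr[2]=3
Ev 11: PC=6 idx=0 pred=T actual=N -> ctr[0]=1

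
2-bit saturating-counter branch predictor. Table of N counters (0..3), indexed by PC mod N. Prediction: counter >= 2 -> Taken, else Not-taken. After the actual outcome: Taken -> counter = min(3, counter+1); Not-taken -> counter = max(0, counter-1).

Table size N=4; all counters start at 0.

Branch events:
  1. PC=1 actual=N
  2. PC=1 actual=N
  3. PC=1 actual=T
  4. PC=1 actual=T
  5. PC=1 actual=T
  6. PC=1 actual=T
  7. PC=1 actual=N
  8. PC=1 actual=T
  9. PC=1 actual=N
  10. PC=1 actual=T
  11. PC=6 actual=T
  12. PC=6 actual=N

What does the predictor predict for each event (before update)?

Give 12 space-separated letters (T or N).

Ev 1: PC=1 idx=1 pred=N actual=N -> ctr[1]=0
Ev 2: PC=1 idx=1 pred=N actual=N -> ctr[1]=0
Ev 3: PC=1 idx=1 pred=N actual=T -> ctr[1]=1
Ev 4: PC=1 idx=1 pred=N actual=T -> ctr[1]=2
Ev 5: PC=1 idx=1 pred=T actual=T -> ctr[1]=3
Ev 6: PC=1 idx=1 pred=T actual=T -> ctr[1]=3
Ev 7: PC=1 idx=1 pred=T actual=N -> ctr[1]=2
Ev 8: PC=1 idx=1 pred=T actual=T -> ctr[1]=3
Ev 9: PC=1 idx=1 pred=T actual=N -> ctr[1]=2
Ev 10: PC=1 idx=1 pred=T actual=T -> ctr[1]=3
Ev 11: PC=6 idx=2 pred=N actual=T -> ctr[2]=1
Ev 12: PC=6 idx=2 pred=N actual=N -> ctr[2]=0

Answer: N N N N T T T T T T N N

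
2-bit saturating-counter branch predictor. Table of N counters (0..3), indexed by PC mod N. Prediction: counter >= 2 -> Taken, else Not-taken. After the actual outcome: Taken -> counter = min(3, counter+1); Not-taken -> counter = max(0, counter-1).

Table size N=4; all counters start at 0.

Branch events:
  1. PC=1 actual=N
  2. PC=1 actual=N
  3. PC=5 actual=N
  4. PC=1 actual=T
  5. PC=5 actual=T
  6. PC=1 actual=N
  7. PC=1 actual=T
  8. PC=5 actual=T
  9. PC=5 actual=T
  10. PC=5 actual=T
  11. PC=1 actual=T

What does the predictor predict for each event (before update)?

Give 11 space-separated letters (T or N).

Ev 1: PC=1 idx=1 pred=N actual=N -> ctr[1]=0
Ev 2: PC=1 idx=1 pred=N actual=N -> ctr[1]=0
Ev 3: PC=5 idx=1 pred=N actual=N -> ctr[1]=0
Ev 4: PC=1 idx=1 pred=N actual=T -> ctr[1]=1
Ev 5: PC=5 idx=1 pred=N actual=T -> ctr[1]=2
Ev 6: PC=1 idx=1 pred=T actual=N -> ctr[1]=1
Ev 7: PC=1 idx=1 pred=N actual=T -> ctr[1]=2
Ev 8: PC=5 idx=1 pred=T actual=T -> ctr[1]=3
Ev 9: PC=5 idx=1 pred=T actual=T -> ctr[1]=3
Ev 10: PC=5 idx=1 pred=T actual=T -> ctr[1]=3
Ev 11: PC=1 idx=1 pred=T actual=T -> ctr[1]=3

Answer: N N N N N T N T T T T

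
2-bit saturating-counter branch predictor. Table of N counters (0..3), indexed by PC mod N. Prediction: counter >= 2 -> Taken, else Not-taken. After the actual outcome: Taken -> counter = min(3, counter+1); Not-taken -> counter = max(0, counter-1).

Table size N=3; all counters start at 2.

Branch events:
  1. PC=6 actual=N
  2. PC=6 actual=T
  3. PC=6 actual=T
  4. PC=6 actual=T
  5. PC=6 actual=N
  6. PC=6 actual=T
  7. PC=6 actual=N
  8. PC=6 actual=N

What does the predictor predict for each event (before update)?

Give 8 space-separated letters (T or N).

Answer: T N T T T T T T

Derivation:
Ev 1: PC=6 idx=0 pred=T actual=N -> ctr[0]=1
Ev 2: PC=6 idx=0 pred=N actual=T -> ctr[0]=2
Ev 3: PC=6 idx=0 pred=T actual=T -> ctr[0]=3
Ev 4: PC=6 idx=0 pred=T actual=T -> ctr[0]=3
Ev 5: PC=6 idx=0 pred=T actual=N -> ctr[0]=2
Ev 6: PC=6 idx=0 pred=T actual=T -> ctr[0]=3
Ev 7: PC=6 idx=0 pred=T actual=N -> ctr[0]=2
Ev 8: PC=6 idx=0 pred=T actual=N -> ctr[0]=1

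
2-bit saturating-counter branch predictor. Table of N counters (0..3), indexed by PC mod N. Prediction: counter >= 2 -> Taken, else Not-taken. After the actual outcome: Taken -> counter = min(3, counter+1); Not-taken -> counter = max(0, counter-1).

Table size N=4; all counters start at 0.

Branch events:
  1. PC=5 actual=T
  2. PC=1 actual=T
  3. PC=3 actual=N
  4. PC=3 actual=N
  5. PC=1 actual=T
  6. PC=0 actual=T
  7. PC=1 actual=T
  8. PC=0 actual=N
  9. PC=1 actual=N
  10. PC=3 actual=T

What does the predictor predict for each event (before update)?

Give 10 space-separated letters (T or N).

Answer: N N N N T N T N T N

Derivation:
Ev 1: PC=5 idx=1 pred=N actual=T -> ctr[1]=1
Ev 2: PC=1 idx=1 pred=N actual=T -> ctr[1]=2
Ev 3: PC=3 idx=3 pred=N actual=N -> ctr[3]=0
Ev 4: PC=3 idx=3 pred=N actual=N -> ctr[3]=0
Ev 5: PC=1 idx=1 pred=T actual=T -> ctr[1]=3
Ev 6: PC=0 idx=0 pred=N actual=T -> ctr[0]=1
Ev 7: PC=1 idx=1 pred=T actual=T -> ctr[1]=3
Ev 8: PC=0 idx=0 pred=N actual=N -> ctr[0]=0
Ev 9: PC=1 idx=1 pred=T actual=N -> ctr[1]=2
Ev 10: PC=3 idx=3 pred=N actual=T -> ctr[3]=1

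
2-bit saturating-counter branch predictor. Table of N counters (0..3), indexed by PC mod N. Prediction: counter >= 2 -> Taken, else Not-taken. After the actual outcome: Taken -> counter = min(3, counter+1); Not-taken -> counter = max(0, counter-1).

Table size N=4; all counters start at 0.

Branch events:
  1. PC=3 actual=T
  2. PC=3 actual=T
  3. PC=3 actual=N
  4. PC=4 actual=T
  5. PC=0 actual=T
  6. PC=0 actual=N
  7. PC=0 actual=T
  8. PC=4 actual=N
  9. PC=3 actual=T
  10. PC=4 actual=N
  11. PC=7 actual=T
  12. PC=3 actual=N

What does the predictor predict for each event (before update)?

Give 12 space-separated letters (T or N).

Answer: N N T N N T N T N N T T

Derivation:
Ev 1: PC=3 idx=3 pred=N actual=T -> ctr[3]=1
Ev 2: PC=3 idx=3 pred=N actual=T -> ctr[3]=2
Ev 3: PC=3 idx=3 pred=T actual=N -> ctr[3]=1
Ev 4: PC=4 idx=0 pred=N actual=T -> ctr[0]=1
Ev 5: PC=0 idx=0 pred=N actual=T -> ctr[0]=2
Ev 6: PC=0 idx=0 pred=T actual=N -> ctr[0]=1
Ev 7: PC=0 idx=0 pred=N actual=T -> ctr[0]=2
Ev 8: PC=4 idx=0 pred=T actual=N -> ctr[0]=1
Ev 9: PC=3 idx=3 pred=N actual=T -> ctr[3]=2
Ev 10: PC=4 idx=0 pred=N actual=N -> ctr[0]=0
Ev 11: PC=7 idx=3 pred=T actual=T -> ctr[3]=3
Ev 12: PC=3 idx=3 pred=T actual=N -> ctr[3]=2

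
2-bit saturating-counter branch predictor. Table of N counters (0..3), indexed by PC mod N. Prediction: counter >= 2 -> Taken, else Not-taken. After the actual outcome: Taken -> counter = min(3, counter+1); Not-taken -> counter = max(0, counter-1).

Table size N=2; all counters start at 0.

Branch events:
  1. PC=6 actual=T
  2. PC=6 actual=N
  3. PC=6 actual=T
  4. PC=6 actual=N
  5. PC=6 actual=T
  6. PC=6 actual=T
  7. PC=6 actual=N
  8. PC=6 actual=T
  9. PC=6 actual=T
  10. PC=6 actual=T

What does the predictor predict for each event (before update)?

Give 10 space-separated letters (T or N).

Ev 1: PC=6 idx=0 pred=N actual=T -> ctr[0]=1
Ev 2: PC=6 idx=0 pred=N actual=N -> ctr[0]=0
Ev 3: PC=6 idx=0 pred=N actual=T -> ctr[0]=1
Ev 4: PC=6 idx=0 pred=N actual=N -> ctr[0]=0
Ev 5: PC=6 idx=0 pred=N actual=T -> ctr[0]=1
Ev 6: PC=6 idx=0 pred=N actual=T -> ctr[0]=2
Ev 7: PC=6 idx=0 pred=T actual=N -> ctr[0]=1
Ev 8: PC=6 idx=0 pred=N actual=T -> ctr[0]=2
Ev 9: PC=6 idx=0 pred=T actual=T -> ctr[0]=3
Ev 10: PC=6 idx=0 pred=T actual=T -> ctr[0]=3

Answer: N N N N N N T N T T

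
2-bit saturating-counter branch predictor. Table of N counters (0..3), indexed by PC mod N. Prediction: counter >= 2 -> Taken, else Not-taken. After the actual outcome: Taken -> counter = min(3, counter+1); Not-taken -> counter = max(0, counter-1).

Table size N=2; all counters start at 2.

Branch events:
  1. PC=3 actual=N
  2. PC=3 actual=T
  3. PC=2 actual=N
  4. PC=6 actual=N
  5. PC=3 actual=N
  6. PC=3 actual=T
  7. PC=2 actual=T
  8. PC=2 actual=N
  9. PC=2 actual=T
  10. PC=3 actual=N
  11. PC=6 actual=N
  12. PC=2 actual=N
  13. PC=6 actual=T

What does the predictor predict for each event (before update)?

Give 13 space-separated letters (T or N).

Ev 1: PC=3 idx=1 pred=T actual=N -> ctr[1]=1
Ev 2: PC=3 idx=1 pred=N actual=T -> ctr[1]=2
Ev 3: PC=2 idx=0 pred=T actual=N -> ctr[0]=1
Ev 4: PC=6 idx=0 pred=N actual=N -> ctr[0]=0
Ev 5: PC=3 idx=1 pred=T actual=N -> ctr[1]=1
Ev 6: PC=3 idx=1 pred=N actual=T -> ctr[1]=2
Ev 7: PC=2 idx=0 pred=N actual=T -> ctr[0]=1
Ev 8: PC=2 idx=0 pred=N actual=N -> ctr[0]=0
Ev 9: PC=2 idx=0 pred=N actual=T -> ctr[0]=1
Ev 10: PC=3 idx=1 pred=T actual=N -> ctr[1]=1
Ev 11: PC=6 idx=0 pred=N actual=N -> ctr[0]=0
Ev 12: PC=2 idx=0 pred=N actual=N -> ctr[0]=0
Ev 13: PC=6 idx=0 pred=N actual=T -> ctr[0]=1

Answer: T N T N T N N N N T N N N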